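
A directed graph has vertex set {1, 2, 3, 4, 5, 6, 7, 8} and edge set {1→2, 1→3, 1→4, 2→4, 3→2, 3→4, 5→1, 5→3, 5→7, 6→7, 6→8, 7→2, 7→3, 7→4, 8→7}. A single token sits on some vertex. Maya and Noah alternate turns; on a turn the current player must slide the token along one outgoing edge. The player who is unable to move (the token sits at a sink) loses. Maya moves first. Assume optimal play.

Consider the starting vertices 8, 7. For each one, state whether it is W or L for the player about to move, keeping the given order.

Work bottom-up. With no move the player to move loses. Otherwise the position is W if at least one move leads to an L position for the opponent, and L if every move leads to a W.
Every edge goes from a vertex to one that appears earlier in the order 4, 2, 3, 1, 7, 5, 8, 6, so processing vertices in that order labels each vertex after all of its successors.
4: no outgoing edge → L
2: can move to 4, which is L ⇒ W
3: can move to 4, which is L ⇒ W
1: can move to 4, which is L ⇒ W
7: can move to 4, which is L ⇒ W
5: moves to 7(W), 1(W), 3(W); every one is W ⇒ L
8: the only move is to 7(W), a W ⇒ L
6: can move to 8, which is L ⇒ W

8: L, 7: W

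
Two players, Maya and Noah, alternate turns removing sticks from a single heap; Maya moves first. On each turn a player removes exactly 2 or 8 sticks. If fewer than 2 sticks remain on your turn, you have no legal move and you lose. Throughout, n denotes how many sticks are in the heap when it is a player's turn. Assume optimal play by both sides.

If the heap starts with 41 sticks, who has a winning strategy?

Noah wins.

Compute win/loss labels from the base case upward. A position with no move is L. Any other position is W if it can reach an L in one move, else L.
n=0: no move → L
n=1: no move → L
n=2: →0(L), so W
n=3: →1(L), so W
n=4: →2(W) only, which is W, so L
n=5: →3(W) only, which is W, so L
n=6: →4(L), so W
n=7: →5(L), so W
n=8: →0(L), so W
n=9: →1(L), so W
n=10: →8(W), 2(W) — all W, so L
n=11: →9(W), 3(W) — all W, so L
n=12: →10(L), so W
n=13: →11(L), so W
n=14: →12(W), 6(W) — all W, so L
n=15: →13(W), 7(W) — all W, so L
n=16: →14(L), so W
n=17: →15(L), so W
n=18: →10(L), so W
n=19: →11(L), so W
n=20: →18(W), 12(W) — all W, so L
n=21: →19(W), 13(W) — all W, so L
n=22: →20(L), so W
n=23: →21(L), so W
n=24: →22(W), 16(W) — all W, so L
n=25: →23(W), 17(W) — all W, so L
n=26: →24(L), so W
n=27: →25(L), so W
n=28: →20(L), so W
n=29: →21(L), so W
n=30: →28(W), 22(W) — all W, so L
n=31: →29(W), 23(W) — all W, so L
n=32: →30(L), so W
n=33: →31(L), so W
n=34: →32(W), 26(W) — all W, so L
n=35: →33(W), 27(W) — all W, so L
n=36: →34(L), so W
n=37: →35(L), so W
n=38: →30(L), so W
n=39: →31(L), so W
n=40: →38(W), 32(W) — all W, so L
n=41: →39(W), 33(W) — all W, so L
The starting position 41 is L: whatever Maya does, the opponent receives a W position.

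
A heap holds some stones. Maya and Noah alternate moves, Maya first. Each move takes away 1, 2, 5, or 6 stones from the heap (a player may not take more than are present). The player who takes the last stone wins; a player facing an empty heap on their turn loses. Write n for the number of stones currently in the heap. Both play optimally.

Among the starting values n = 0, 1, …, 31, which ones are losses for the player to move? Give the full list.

Positions with no move are L. A position that does have a move is losing for the player to move precisely when every available move leads to a winning position for the opponent. Fill in the labels:
n=0: no move → L
n=1: can move to 0, which is L ⇒ W
n=2: can move to 0, which is L ⇒ W
n=3: moves to 2(W), 1(W); every one is W ⇒ L
n=4: can move to 3, which is L ⇒ W
n=5: can move to 3, which is L ⇒ W
n=6: can move to 0, which is L ⇒ W
n=7: moves to 6(W), 5(W), 2(W), 1(W); every one is W ⇒ L
n=8: can move to 7, which is L ⇒ W
n=9: can move to 7, which is L ⇒ W
n=10: moves to 9(W), 8(W), 5(W), 4(W); every one is W ⇒ L
n=11: can move to 10, which is L ⇒ W
n=12: can move to 10, which is L ⇒ W
n=13: can move to 7, which is L ⇒ W
n=14: moves to 13(W), 12(W), 9(W), 8(W); every one is W ⇒ L
n=15: can move to 14, which is L ⇒ W
n=16: can move to 14, which is L ⇒ W
n=17: moves to 16(W), 15(W), 12(W), 11(W); every one is W ⇒ L
n=18: can move to 17, which is L ⇒ W
n=19: can move to 17, which is L ⇒ W
n=20: can move to 14, which is L ⇒ W
n=21: moves to 20(W), 19(W), 16(W), 15(W); every one is W ⇒ L
n=22: can move to 21, which is L ⇒ W
n=23: can move to 21, which is L ⇒ W
n=24: moves to 23(W), 22(W), 19(W), 18(W); every one is W ⇒ L
n=25: can move to 24, which is L ⇒ W
n=26: can move to 24, which is L ⇒ W
n=27: can move to 21, which is L ⇒ W
n=28: moves to 27(W), 26(W), 23(W), 22(W); every one is W ⇒ L
n=29: can move to 28, which is L ⇒ W
n=30: can move to 28, which is L ⇒ W
n=31: moves to 30(W), 29(W), 26(W), 25(W); every one is W ⇒ L
Reading off the rows marked L gives the requested list; there are 10 such values of n.

0, 3, 7, 10, 14, 17, 21, 24, 28, 31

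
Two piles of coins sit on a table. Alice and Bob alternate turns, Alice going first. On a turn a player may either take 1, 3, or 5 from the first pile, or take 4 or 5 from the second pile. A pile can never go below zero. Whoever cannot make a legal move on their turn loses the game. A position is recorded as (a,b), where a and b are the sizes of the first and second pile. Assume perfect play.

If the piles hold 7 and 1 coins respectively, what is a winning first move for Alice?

Compute win/loss labels from the base case upward. A position with no move is L. Any other position is W if it can reach an L in one move, else L.
No move ever increases a pile, so every position that can arise here has a ≤ 7 and b ≤ 1; it is enough to label the cells with 0 ≤ a ≤ 7 and 0 ≤ b ≤ 1.
Every move lowers a or b (never raises either), so fill the grid row by row in increasing a, and left to right within a row: each cell's successors are then already labelled.
      b=0  b=1
a=0:    L    L
a=1:    W    W
a=2:    L    L
a=3:    W    W
a=4:    L    L
a=5:    W    W
a=6:    L    L
a=7:    W    W
Cells with no legal move (terminal, hence L): (0,0), (0,1).
The remaining L cells, each justified by listing all of its moves:
(2,0): L (sole option (1,0)(W) is W)
(2,1): L (sole option (1,1)(W) is W)
(4,0): L (options (3,0)(W), (1,0)(W) are all W)
(4,1): L (options (3,1)(W), (1,1)(W) are all W)
(6,0): L (options (5,0)(W), (3,0)(W), (1,0)(W) are all W)
(6,1): L (options (5,1)(W), (3,1)(W), (1,1)(W) are all W)
Every other cell has at least one move into one of the L cells above, so it is W.
From (7,1), the L positions reachable in one move are: (6,1), (4,1), (2,1). Any move reaching one of these is winning.

Move to (6,1).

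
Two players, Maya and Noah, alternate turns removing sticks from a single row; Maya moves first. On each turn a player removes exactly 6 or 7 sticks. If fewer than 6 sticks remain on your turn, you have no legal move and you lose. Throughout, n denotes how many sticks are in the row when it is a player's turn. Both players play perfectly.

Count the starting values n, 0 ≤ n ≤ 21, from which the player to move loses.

12

Compute win/loss labels from the base case upward. A position with no move is L. Any other position is W if it can reach an L in one move, else L.
n=0: no move → L
n=1: no move → L
n=2: no move → L
n=3: no move → L
n=4: no move → L
n=5: no move → L
n=6: reaches L-position 0 → W
n=7: reaches L-position 1 → W
n=8: reaches L-position 2 → W
n=9: reaches L-position 3 → W
n=10: reaches L-position 4 → W
n=11: reaches L-position 5 → W
n=12: reaches L-position 5 → W
n=13: only reaches 7(W), 6(W), all W → L
n=14: only reaches 8(W), 7(W), all W → L
n=15: only reaches 9(W), 8(W), all W → L
n=16: only reaches 10(W), 9(W), all W → L
n=17: only reaches 11(W), 10(W), all W → L
n=18: only reaches 12(W), 11(W), all W → L
n=19: reaches L-position 13 → W
n=20: reaches L-position 14 → W
n=21: reaches L-position 15 → W
L entries with 0 ≤ n ≤ 21: n = 0, 1, 2, 3, 4, 5, 13, 14, 15, 16, 17, 18; that makes 12.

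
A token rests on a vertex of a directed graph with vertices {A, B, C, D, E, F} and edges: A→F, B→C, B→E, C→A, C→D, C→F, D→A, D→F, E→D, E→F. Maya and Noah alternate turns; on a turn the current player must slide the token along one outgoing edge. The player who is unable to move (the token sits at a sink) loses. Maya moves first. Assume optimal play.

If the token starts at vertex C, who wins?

Label each position W (a win for the player to move) or L (a loss). A position with no legal move is L; any other position is W exactly when some move reaches an L, and L when every move reaches a W.
Every edge goes from a vertex to one that appears earlier in the order F, A, D, C, E, B, so processing vertices in that order labels each vertex after all of its successors.
F: no outgoing edge → L
A: reaches L-position F → W
D: reaches L-position F → W
C: reaches L-position F → W
E: reaches L-position F → W
B: only reaches E(W), C(W), all W → L
From C Maya can move to F, reaching an L position.

Maya wins.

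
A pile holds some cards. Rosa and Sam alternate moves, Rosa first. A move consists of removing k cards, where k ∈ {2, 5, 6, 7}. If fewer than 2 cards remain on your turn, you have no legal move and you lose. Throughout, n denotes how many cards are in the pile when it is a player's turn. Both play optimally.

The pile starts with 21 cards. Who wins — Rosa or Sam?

Rosa wins.

Positions with no move are L. A position that does have a move is losing for the player to move precisely when every available move leads to a winning position for the opponent. Fill in the labels:
n=0: no move → L
n=1: no move → L
n=2: reaches L-position 0 → W
n=3: reaches L-position 1 → W
n=4: only reaches 2(W), which is W → L
n=5: reaches L-position 0 → W
n=6: reaches L-position 4 → W
n=7: reaches L-position 1 → W
n=8: reaches L-position 1 → W
n=9: reaches L-position 4 → W
n=10: reaches L-position 4 → W
n=11: reaches L-position 4 → W
n=12: only reaches 10(W), 7(W), 6(W), 5(W), all W → L
n=13: only reaches 11(W), 8(W), 7(W), 6(W), all W → L
n=14: reaches L-position 12 → W
n=15: reaches L-position 13 → W
n=16: only reaches 14(W), 11(W), 10(W), 9(W), all W → L
n=17: reaches L-position 12 → W
n=18: reaches L-position 16 → W
n=19: reaches L-position 13 → W
n=20: reaches L-position 13 → W
n=21: reaches L-position 16 → W
From 21 Rosa can remove 5, leaving 16, reaching an L position.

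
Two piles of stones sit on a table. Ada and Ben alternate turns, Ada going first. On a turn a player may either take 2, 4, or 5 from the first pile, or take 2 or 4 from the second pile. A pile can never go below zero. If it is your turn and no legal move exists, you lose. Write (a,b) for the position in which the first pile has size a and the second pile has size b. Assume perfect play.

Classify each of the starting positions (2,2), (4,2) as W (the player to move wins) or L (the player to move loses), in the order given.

(2,2): L, (4,2): W

Use the standard recursion: the mover loses at a terminal position; elsewhere, the mover wins exactly when some move hands the opponent an L position.
No move ever increases a pile, so every position that can arise here has a ≤ 4 and b ≤ 2; it is enough to label the cells with 0 ≤ a ≤ 4 and 0 ≤ b ≤ 2.
Every move lowers a or b (never raises either), so fill the grid row by row in increasing a, and left to right within a row: each cell's successors are then already labelled.
      b=0  b=1  b=2
a=0:    L    L    W
a=1:    L    L    W
a=2:    W    W    L
a=3:    W    W    L
a=4:    W    W    W
Cells with no legal move (terminal, hence L): (0,0), (0,1), (1,0), (1,1).
The remaining L cells, each justified by listing all of its moves:
(2,2): L (options (0,2)(W), (2,0)(W) are all W)
(3,2): L (options (1,2)(W), (3,0)(W) are all W)
Every other cell has at least one move into one of the L cells above, so it is W.
(2,2): one of the L cells justified above, so L
(4,2): the move to (2,2) reaches an L cell, so W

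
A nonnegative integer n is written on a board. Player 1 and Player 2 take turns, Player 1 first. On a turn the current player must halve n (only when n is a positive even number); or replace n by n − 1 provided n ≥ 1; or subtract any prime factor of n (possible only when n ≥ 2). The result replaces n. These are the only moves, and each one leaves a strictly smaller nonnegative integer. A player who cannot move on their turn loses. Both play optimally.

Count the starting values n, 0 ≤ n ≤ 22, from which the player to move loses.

5

Classify positions by backward induction: terminal positions (no move available) are L. From any other position, the mover wins iff some move reaches an L.
n=0: no move → L
n=1: W (go to 0, an L position)
n=2: W (go to 0, an L position)
n=3: W (go to 0, an L position)
n=4: L (options 2(W), 3(W) are all W)
n=5: W (go to 0, an L position)
n=6: W (go to 4, an L position)
n=7: W (go to 0, an L position)
n=8: W (go to 4, an L position)
n=9: L (options 6(W), 8(W) are all W)
n=10: W (go to 9, an L position)
n=11: W (go to 0, an L position)
n=12: W (go to 9, an L position)
n=13: W (go to 0, an L position)
n=14: L (options 7(W), 12(W), 13(W) are all W)
n=15: W (go to 14, an L position)
n=16: W (go to 14, an L position)
n=17: W (go to 0, an L position)
n=18: W (go to 9, an L position)
n=19: W (go to 0, an L position)
n=20: L (options 10(W), 15(W), 18(W), 19(W) are all W)
n=21: W (go to 14, an L position)
n=22: W (go to 20, an L position)
L entries with 0 ≤ n ≤ 22: n = 0, 4, 9, 14, 20; that makes 5.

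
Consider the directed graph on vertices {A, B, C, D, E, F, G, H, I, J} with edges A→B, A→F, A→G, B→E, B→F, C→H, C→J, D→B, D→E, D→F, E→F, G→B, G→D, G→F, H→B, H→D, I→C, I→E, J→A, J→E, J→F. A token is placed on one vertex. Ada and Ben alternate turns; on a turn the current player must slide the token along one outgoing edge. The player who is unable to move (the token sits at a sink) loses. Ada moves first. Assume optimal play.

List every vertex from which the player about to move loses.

Positions with no move are L. A position that does have a move is losing for the player to move precisely when every available move leads to a winning position for the opponent. Fill in the labels:
Every edge goes from a vertex to one that appears earlier in the order F, E, B, D, G, A, H, J, C, I, so processing vertices in that order labels each vertex after all of its successors.
F: no outgoing edge → L
E: →F(L), so W
B: →F(L), so W
D: →F(L), so W
G: →F(L), so W
A: →F(L), so W
H: →D(W), B(W) — all W, so L
J: →F(L), so W
C: →H(L), so W
I: →C(W), E(W) — all W, so L
The losing starting vertices are exactly the entries labelled L in this table (3 of them).

F, H, I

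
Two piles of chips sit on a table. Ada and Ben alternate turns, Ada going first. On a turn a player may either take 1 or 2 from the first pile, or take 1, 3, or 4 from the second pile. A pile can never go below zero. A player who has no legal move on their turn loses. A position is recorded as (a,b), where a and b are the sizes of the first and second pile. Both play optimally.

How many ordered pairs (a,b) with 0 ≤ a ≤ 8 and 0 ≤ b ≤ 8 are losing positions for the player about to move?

Classify positions by backward induction: terminal positions (no move available) are L. From any other position, the mover wins iff some move reaches an L.
Every move lowers a or b (never raises either), so fill the grid row by row in increasing a, and left to right within a row: each cell's successors are then already labelled.
      b=0  b=1  b=2  b=3  b=4  b=5  b=6  b=7  b=8
a=0:    L    W    L    W    W    W    W    L    W
a=1:    W    L    W    L    W    W    W    W    L
a=2:    W    W    W    W    L    W    L    W    W
a=3:    L    W    L    W    W    W    W    L    W
a=4:    W    L    W    L    W    W    W    W    L
a=5:    W    W    W    W    L    W    L    W    W
a=6:    L    W    L    W    W    W    W    L    W
a=7:    W    L    W    L    W    W    W    W    L
a=8:    W    W    W    W    L    W    L    W    W
Cells with no legal move (terminal, hence L): (0,0).
The remaining L cells, each justified by listing all of its moves:
(0,2): L (sole option (0,1)(W) is W)
(0,7): L (options (0,6)(W), (0,4)(W), (0,3)(W) are all W)
(1,1): L (options (0,1)(W), (1,0)(W) are all W)
(1,3): L (options (0,3)(W), (1,2)(W), (1,0)(W) are all W)
(1,8): L (options (0,8)(W), (1,7)(W), (1,5)(W), (1,4)(W) are all W)
(2,4): L (options (1,4)(W), (0,4)(W), (2,3)(W), (2,1)(W), (2,0)(W) are all W)
(2,6): L (options (1,6)(W), (0,6)(W), (2,5)(W), (2,3)(W), (2,2)(W) are all W)
(3,0): L (options (2,0)(W), (1,0)(W) are all W)
(3,2): L (options (2,2)(W), (1,2)(W), (3,1)(W) are all W)
(3,7): L (options (2,7)(W), (1,7)(W), (3,6)(W), (3,4)(W), (3,3)(W) are all W)
(4,1): L (options (3,1)(W), (2,1)(W), (4,0)(W) are all W)
(4,3): L (options (3,3)(W), (2,3)(W), (4,2)(W), (4,0)(W) are all W)
(4,8): L (options (3,8)(W), (2,8)(W), (4,7)(W), (4,5)(W), (4,4)(W) are all W)
(5,4): L (options (4,4)(W), (3,4)(W), (5,3)(W), (5,1)(W), (5,0)(W) are all W)
(5,6): L (options (4,6)(W), (3,6)(W), (5,5)(W), (5,3)(W), (5,2)(W) are all W)
(6,0): L (options (5,0)(W), (4,0)(W) are all W)
(6,2): L (options (5,2)(W), (4,2)(W), (6,1)(W) are all W)
(6,7): L (options (5,7)(W), (4,7)(W), (6,6)(W), (6,4)(W), (6,3)(W) are all W)
(7,1): L (options (6,1)(W), (5,1)(W), (7,0)(W) are all W)
(7,3): L (options (6,3)(W), (5,3)(W), (7,2)(W), (7,0)(W) are all W)
(7,8): L (options (6,8)(W), (5,8)(W), (7,7)(W), (7,5)(W), (7,4)(W) are all W)
(8,4): L (options (7,4)(W), (6,4)(W), (8,3)(W), (8,1)(W), (8,0)(W) are all W)
(8,6): L (options (7,6)(W), (6,6)(W), (8,5)(W), (8,3)(W), (8,2)(W) are all W)
Every other cell has at least one move into one of the L cells above, so it is W.
L cells per row: a=0: 3, a=1: 3, a=2: 2, a=3: 3, a=4: 3, a=5: 2, a=6: 3, a=7: 3, a=8: 2; total 24.

24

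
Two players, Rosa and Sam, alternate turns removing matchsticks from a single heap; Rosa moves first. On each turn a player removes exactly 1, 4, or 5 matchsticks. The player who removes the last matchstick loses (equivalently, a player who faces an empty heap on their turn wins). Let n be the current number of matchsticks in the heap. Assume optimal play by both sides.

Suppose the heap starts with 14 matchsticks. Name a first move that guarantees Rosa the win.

Positions with no move are W. A position that does have a move is losing for the player to move precisely when every available move leads to a winning position for the opponent. Fill in the labels:
n=0: no move; the opponent has just taken the last matchstick and therefore loses → W
n=1: →0(W) only, which is W, so L
n=2: →1(L), so W
n=3: →2(W) only, which is W, so L
n=4: →3(L), so W
n=5: →1(L), so W
n=6: →1(L), so W
n=7: →3(L), so W
n=8: →3(L), so W
n=9: →8(W), 5(W), 4(W) — all W, so L
n=10: →9(L), so W
n=11: →10(W), 7(W), 6(W) — all W, so L
n=12: →11(L), so W
n=13: →9(L), so W
n=14: →9(L), so W
From 14, the L positions reachable in one move are: 9.

Remove 5, leaving 9.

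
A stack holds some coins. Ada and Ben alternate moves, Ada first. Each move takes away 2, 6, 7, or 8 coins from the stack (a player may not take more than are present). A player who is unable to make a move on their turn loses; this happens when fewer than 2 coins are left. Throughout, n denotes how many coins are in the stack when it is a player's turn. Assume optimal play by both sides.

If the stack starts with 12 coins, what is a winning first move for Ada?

Classify positions by backward induction: terminal positions (no move available) are L. From any other position, the mover wins iff some move reaches an L.
n=0: no move → L
n=1: no move → L
n=2: W (go to 0, an L position)
n=3: W (go to 1, an L position)
n=4: L (sole option 2(W) is W)
n=5: L (sole option 3(W) is W)
n=6: W (go to 4, an L position)
n=7: W (go to 5, an L position)
n=8: W (go to 1, an L position)
n=9: W (go to 1, an L position)
n=10: W (go to 4, an L position)
n=11: W (go to 5, an L position)
n=12: W (go to 5, an L position)
From 12, the L positions reachable in one move are: 5, 4. Any move reaching one of these is winning.

Remove 7, leaving 5.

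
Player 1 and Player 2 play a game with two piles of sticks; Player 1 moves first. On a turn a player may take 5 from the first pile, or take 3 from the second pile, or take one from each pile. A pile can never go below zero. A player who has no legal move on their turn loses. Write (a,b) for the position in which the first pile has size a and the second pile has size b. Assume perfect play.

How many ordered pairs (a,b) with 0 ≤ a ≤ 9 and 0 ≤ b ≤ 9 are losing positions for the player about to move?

45

Positions with no move are L. A position that does have a move is losing for the player to move precisely when every available move leads to a winning position for the opponent. Fill in the labels:
Every move lowers a or b (never raises either), so fill the grid row by row in increasing a, and left to right within a row: each cell's successors are then already labelled.
      b=0  b=1  b=2  b=3  b=4  b=5  b=6  b=7  b=8  b=9
a=0:    L    L    L    W    W    W    L    L    L    W
a=1:    L    W    W    W    L    L    L    W    W    W
a=2:    L    W    L    W    L    W    W    W    L    L
a=3:    L    W    L    W    L    W    L    W    L    W
a=4:    L    W    L    W    L    W    L    W    L    W
a=5:    W    W    W    W    L    W    W    W    W    W
a=6:    W    L    L    L    W    W    W    L    L    L
a=7:    W    L    W    W    W    L    L    L    W    W
a=8:    W    L    W    L    W    L    W    W    W    L
a=9:    W    L    W    L    W    L    W    L    W    L
Cells with no legal move (terminal, hence L): (0,0), (0,1), (0,2), (1,0), (2,0), (3,0), (4,0).
The remaining L cells, each justified by listing all of its moves:
(0,6): →(0,3)(W) only, which is W, so L
(0,7): →(0,4)(W) only, which is W, so L
(0,8): →(0,5)(W) only, which is W, so L
(1,4): →(1,1)(W), (0,3)(W) — all W, so L
(1,5): →(1,2)(W), (0,4)(W) — all W, so L
(1,6): →(1,3)(W), (0,5)(W) — all W, so L
(2,2): →(1,1)(W) only, which is W, so L
(2,4): →(2,1)(W), (1,3)(W) — all W, so L
(2,8): →(2,5)(W), (1,7)(W) — all W, so L
(2,9): →(2,6)(W), (1,8)(W) — all W, so L
(3,2): →(2,1)(W) only, which is W, so L
(3,4): →(3,1)(W), (2,3)(W) — all W, so L
(3,6): →(3,3)(W), (2,5)(W) — all W, so L
(3,8): →(3,5)(W), (2,7)(W) — all W, so L
(4,2): →(3,1)(W) only, which is W, so L
(4,4): →(4,1)(W), (3,3)(W) — all W, so L
(4,6): →(4,3)(W), (3,5)(W) — all W, so L
(4,8): →(4,5)(W), (3,7)(W) — all W, so L
(5,4): →(0,4)(W), (5,1)(W), (4,3)(W) — all W, so L
(6,1): →(1,1)(W), (5,0)(W) — all W, so L
(6,2): →(1,2)(W), (5,1)(W) — all W, so L
(6,3): →(1,3)(W), (6,0)(W), (5,2)(W) — all W, so L
(6,7): →(1,7)(W), (6,4)(W), (5,6)(W) — all W, so L
(6,8): →(1,8)(W), (6,5)(W), (5,7)(W) — all W, so L
(6,9): →(1,9)(W), (6,6)(W), (5,8)(W) — all W, so L
(7,1): →(2,1)(W), (6,0)(W) — all W, so L
(7,5): →(2,5)(W), (7,2)(W), (6,4)(W) — all W, so L
(7,6): →(2,6)(W), (7,3)(W), (6,5)(W) — all W, so L
(7,7): →(2,7)(W), (7,4)(W), (6,6)(W) — all W, so L
(8,1): →(3,1)(W), (7,0)(W) — all W, so L
(8,3): →(3,3)(W), (8,0)(W), (7,2)(W) — all W, so L
(8,5): →(3,5)(W), (8,2)(W), (7,4)(W) — all W, so L
(8,9): →(3,9)(W), (8,6)(W), (7,8)(W) — all W, so L
(9,1): →(4,1)(W), (8,0)(W) — all W, so L
(9,3): →(4,3)(W), (9,0)(W), (8,2)(W) — all W, so L
(9,5): →(4,5)(W), (9,2)(W), (8,4)(W) — all W, so L
(9,7): →(4,7)(W), (9,4)(W), (8,6)(W) — all W, so L
(9,9): →(4,9)(W), (9,6)(W), (8,8)(W) — all W, so L
Every other cell has at least one move into one of the L cells above, so it is W.
L cells per row: a=0: 6, a=1: 4, a=2: 5, a=3: 5, a=4: 5, a=5: 1, a=6: 6, a=7: 4, a=8: 4, a=9: 5; total 45.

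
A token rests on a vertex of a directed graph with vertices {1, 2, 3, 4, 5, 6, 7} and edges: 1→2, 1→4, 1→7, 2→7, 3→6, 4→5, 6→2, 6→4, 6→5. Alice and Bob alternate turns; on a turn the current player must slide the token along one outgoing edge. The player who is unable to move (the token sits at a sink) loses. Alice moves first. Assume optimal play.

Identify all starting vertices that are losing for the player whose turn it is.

3, 5, 7

Label each position W (a win for the player to move) or L (a loss). A position with no legal move is L; any other position is W exactly when some move reaches an L, and L when every move reaches a W.
Every edge goes from a vertex to one that appears earlier in the order 7, 5, 4, 2, 6, 1, 3, so processing vertices in that order labels each vertex after all of its successors.
7: no outgoing edge → L
5: no outgoing edge → L
4: reaches L-position 5 → W
2: reaches L-position 7 → W
6: reaches L-position 5 → W
1: reaches L-position 7 → W
3: only reaches 6(W), which is W → L
Reading off the rows marked L gives the requested list; there are 3 such vertices.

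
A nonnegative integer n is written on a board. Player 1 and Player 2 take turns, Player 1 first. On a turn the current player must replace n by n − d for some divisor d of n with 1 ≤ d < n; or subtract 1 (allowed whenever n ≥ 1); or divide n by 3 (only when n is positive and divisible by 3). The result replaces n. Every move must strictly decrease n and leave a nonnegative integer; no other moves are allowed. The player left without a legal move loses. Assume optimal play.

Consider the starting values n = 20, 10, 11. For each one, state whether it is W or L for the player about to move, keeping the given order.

Build the W/L table. Terminal = L. A non-terminal position is W if it has a move to some L; otherwise it is L.
n=0: no move → L
n=1: →0(L), so W
n=2: →1(W) only, which is W, so L
n=3: →2(L), so W
n=4: →2(L), so W
n=5: →4(W) only, which is W, so L
n=6: →2(L), so W
n=7: →6(W) only, which is W, so L
n=8: →7(L), so W
n=9: →3(W), 6(W), 8(W) — all W, so L
n=10: →5(L), so W
n=11: →10(W) only, which is W, so L
n=12: →9(L), so W
n=13: →12(W) only, which is W, so L
n=14: →7(L), so W
n=15: →5(L), so W
n=16: →8(W), 12(W), 14(W), 15(W) — all W, so L
n=17: →16(L), so W
n=18: →9(L), so W
n=19: →18(W) only, which is W, so L
n=20: →16(L), so W

20: W, 10: W, 11: L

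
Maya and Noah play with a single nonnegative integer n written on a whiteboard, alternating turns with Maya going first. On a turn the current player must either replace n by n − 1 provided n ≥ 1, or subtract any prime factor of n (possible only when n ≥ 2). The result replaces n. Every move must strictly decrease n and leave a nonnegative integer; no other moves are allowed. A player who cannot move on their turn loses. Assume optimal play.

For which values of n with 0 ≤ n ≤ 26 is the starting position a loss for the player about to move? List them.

Positions with no move are L. A position that does have a move is losing for the player to move precisely when every available move leads to a winning position for the opponent. Fill in the labels:
n=0: no move → L
n=1: →0(L), so W
n=2: →0(L), so W
n=3: →0(L), so W
n=4: →2(W), 3(W) — all W, so L
n=5: →0(L), so W
n=6: →4(L), so W
n=7: →0(L), so W
n=8: →6(W), 7(W) — all W, so L
n=9: →8(L), so W
n=10: →8(L), so W
n=11: →0(L), so W
n=12: →9(W), 10(W), 11(W) — all W, so L
n=13: →0(L), so W
n=14: →12(L), so W
n=15: →12(L), so W
n=16: →14(W), 15(W) — all W, so L
n=17: →0(L), so W
n=18: →16(L), so W
n=19: →0(L), so W
n=20: →15(W), 18(W), 19(W) — all W, so L
n=21: →20(L), so W
n=22: →20(L), so W
n=23: →0(L), so W
n=24: →21(W), 22(W), 23(W) — all W, so L
n=25: →20(L), so W
n=26: →24(L), so W
The losing starting values of n are exactly the entries labelled L in this table (7 of them).

0, 4, 8, 12, 16, 20, 24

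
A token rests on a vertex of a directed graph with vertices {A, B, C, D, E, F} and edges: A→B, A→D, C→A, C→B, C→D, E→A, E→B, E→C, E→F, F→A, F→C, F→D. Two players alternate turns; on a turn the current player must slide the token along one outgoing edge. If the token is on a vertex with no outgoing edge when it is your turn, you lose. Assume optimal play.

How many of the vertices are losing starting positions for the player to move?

Build the W/L table. Terminal = L. A non-terminal position is W if it has a move to some L; otherwise it is L.
Every edge goes from a vertex to one that appears earlier in the order B, D, A, C, F, E, so processing vertices in that order labels each vertex after all of its successors.
B: no outgoing edge → L
D: no outgoing edge → L
A: →D(L), so W
C: →D(L), so W
F: →D(L), so W
E: →B(L), so W
The L vertices are B, D; that is 2 in all.

2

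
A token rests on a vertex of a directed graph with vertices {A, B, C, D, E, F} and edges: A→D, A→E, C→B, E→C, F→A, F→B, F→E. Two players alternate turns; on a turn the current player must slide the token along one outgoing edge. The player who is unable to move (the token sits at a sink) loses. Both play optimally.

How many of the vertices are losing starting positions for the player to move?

3

Work bottom-up. With no move the player to move loses. Otherwise the position is W if at least one move leads to an L position for the opponent, and L if every move leads to a W.
Every edge goes from a vertex to one that appears earlier in the order B, D, C, E, A, F, so processing vertices in that order labels each vertex after all of its successors.
B: no outgoing edge → L
D: no outgoing edge → L
C: can move to B, which is L ⇒ W
E: the only move is to C(W), a W ⇒ L
A: can move to E, which is L ⇒ W
F: can move to E, which is L ⇒ W
The L vertices are B, D, E; that is 3 in all.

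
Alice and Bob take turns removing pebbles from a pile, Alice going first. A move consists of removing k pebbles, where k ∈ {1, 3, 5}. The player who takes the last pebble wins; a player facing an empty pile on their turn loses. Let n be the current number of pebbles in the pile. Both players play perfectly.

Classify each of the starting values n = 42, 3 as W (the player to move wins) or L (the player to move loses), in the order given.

42: L, 3: W

Use the standard recursion: the mover loses at a terminal position; elsewhere, the mover wins exactly when some move hands the opponent an L position.
n=0: no move → L
n=1: can move to 0, which is L ⇒ W
n=2: the only move is to 1(W), a W ⇒ L
n=3: can move to 2, which is L ⇒ W
n=4: moves to 3(W), 1(W); every one is W ⇒ L
n=5: can move to 4, which is L ⇒ W
n=6: moves to 5(W), 3(W), 1(W); every one is W ⇒ L
n=7: can move to 6, which is L ⇒ W
n=8: moves to 7(W), 5(W), 3(W); every one is W ⇒ L
n=9: can move to 8, which is L ⇒ W
n=10: moves to 9(W), 7(W), 5(W); every one is W ⇒ L
n=11: can move to 10, which is L ⇒ W
n=12: moves to 11(W), 9(W), 7(W); every one is W ⇒ L
n=13: can move to 12, which is L ⇒ W
n=14: moves to 13(W), 11(W), 9(W); every one is W ⇒ L
n=15: can move to 14, which is L ⇒ W
n=16: moves to 15(W), 13(W), 11(W); every one is W ⇒ L
n=17: can move to 16, which is L ⇒ W
n=18: moves to 17(W), 15(W), 13(W); every one is W ⇒ L
n=19: can move to 18, which is L ⇒ W
n=20: moves to 19(W), 17(W), 15(W); every one is W ⇒ L
n=21: can move to 20, which is L ⇒ W
n=22: moves to 21(W), 19(W), 17(W); every one is W ⇒ L
n=23: can move to 22, which is L ⇒ W
n=24: moves to 23(W), 21(W), 19(W); every one is W ⇒ L
n=25: can move to 24, which is L ⇒ W
n=26: moves to 25(W), 23(W), 21(W); every one is W ⇒ L
n=27: can move to 26, which is L ⇒ W
n=28: moves to 27(W), 25(W), 23(W); every one is W ⇒ L
n=29: can move to 28, which is L ⇒ W
n=30: moves to 29(W), 27(W), 25(W); every one is W ⇒ L
n=31: can move to 30, which is L ⇒ W
n=32: moves to 31(W), 29(W), 27(W); every one is W ⇒ L
n=33: can move to 32, which is L ⇒ W
n=34: moves to 33(W), 31(W), 29(W); every one is W ⇒ L
n=35: can move to 34, which is L ⇒ W
n=36: moves to 35(W), 33(W), 31(W); every one is W ⇒ L
n=37: can move to 36, which is L ⇒ W
n=38: moves to 37(W), 35(W), 33(W); every one is W ⇒ L
n=39: can move to 38, which is L ⇒ W
n=40: moves to 39(W), 37(W), 35(W); every one is W ⇒ L
n=41: can move to 40, which is L ⇒ W
n=42: moves to 41(W), 39(W), 37(W); every one is W ⇒ L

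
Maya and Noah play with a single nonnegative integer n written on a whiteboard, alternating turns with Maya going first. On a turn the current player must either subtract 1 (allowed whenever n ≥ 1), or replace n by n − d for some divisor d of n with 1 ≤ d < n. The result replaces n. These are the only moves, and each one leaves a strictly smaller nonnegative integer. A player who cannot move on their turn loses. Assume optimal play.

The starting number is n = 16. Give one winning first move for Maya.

Label each position W (a win for the player to move) or L (a loss). A position with no legal move is L; any other position is W exactly when some move reaches an L, and L when every move reaches a W.
n=0: no move → L
n=1: reaches L-position 0 → W
n=2: only reaches 1(W), which is W → L
n=3: reaches L-position 2 → W
n=4: reaches L-position 2 → W
n=5: only reaches 4(W), which is W → L
n=6: reaches L-position 5 → W
n=7: only reaches 6(W), which is W → L
n=8: reaches L-position 7 → W
n=9: only reaches 6(W), 8(W), all W → L
n=10: reaches L-position 5 → W
n=11: only reaches 10(W), which is W → L
n=12: reaches L-position 9 → W
n=13: only reaches 12(W), which is W → L
n=14: reaches L-position 7 → W
n=15: only reaches 10(W), 12(W), 14(W), all W → L
n=16: reaches L-position 15 → W
From 16, the L positions reachable in one move are: 15.

Move to 15.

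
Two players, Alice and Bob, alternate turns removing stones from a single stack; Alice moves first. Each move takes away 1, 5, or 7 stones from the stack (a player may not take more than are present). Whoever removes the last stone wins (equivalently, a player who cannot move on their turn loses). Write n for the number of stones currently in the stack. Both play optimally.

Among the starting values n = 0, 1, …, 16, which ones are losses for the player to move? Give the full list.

Work bottom-up. With no move the player to move loses. Otherwise the position is W if at least one move leads to an L position for the opponent, and L if every move leads to a W.
n=0: no move → L
n=1: W (go to 0, an L position)
n=2: L (sole option 1(W) is W)
n=3: W (go to 2, an L position)
n=4: L (sole option 3(W) is W)
n=5: W (go to 4, an L position)
n=6: L (options 5(W), 1(W) are all W)
n=7: W (go to 6, an L position)
n=8: L (options 7(W), 3(W), 1(W) are all W)
n=9: W (go to 8, an L position)
n=10: L (options 9(W), 5(W), 3(W) are all W)
n=11: W (go to 10, an L position)
n=12: L (options 11(W), 7(W), 5(W) are all W)
n=13: W (go to 12, an L position)
n=14: L (options 13(W), 9(W), 7(W) are all W)
n=15: W (go to 14, an L position)
n=16: L (options 15(W), 11(W), 9(W) are all W)
The losing starting values of n are exactly the entries labelled L in this table (9 of them).

0, 2, 4, 6, 8, 10, 12, 14, 16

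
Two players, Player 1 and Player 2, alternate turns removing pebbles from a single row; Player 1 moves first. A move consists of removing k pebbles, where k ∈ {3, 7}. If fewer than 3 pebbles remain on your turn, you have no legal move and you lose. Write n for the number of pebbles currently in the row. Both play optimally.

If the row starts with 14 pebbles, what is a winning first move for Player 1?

Remove 3, leaving 11.

Work bottom-up. With no move the player to move loses. Otherwise the position is W if at least one move leads to an L position for the opponent, and L if every move leads to a W.
n=0: no move → L
n=1: no move → L
n=2: no move → L
n=3: reaches L-position 0 → W
n=4: reaches L-position 1 → W
n=5: reaches L-position 2 → W
n=6: only reaches 3(W), which is W → L
n=7: reaches L-position 0 → W
n=8: reaches L-position 1 → W
n=9: reaches L-position 6 → W
n=10: only reaches 7(W), 3(W), all W → L
n=11: only reaches 8(W), 4(W), all W → L
n=12: only reaches 9(W), 5(W), all W → L
n=13: reaches L-position 10 → W
n=14: reaches L-position 11 → W
From 14, the L positions reachable in one move are: 11.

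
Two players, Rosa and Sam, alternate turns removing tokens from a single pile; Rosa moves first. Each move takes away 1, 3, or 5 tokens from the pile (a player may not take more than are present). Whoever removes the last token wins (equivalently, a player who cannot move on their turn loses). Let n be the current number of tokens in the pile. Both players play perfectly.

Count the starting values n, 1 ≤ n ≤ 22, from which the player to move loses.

Positions with no move are L. A position that does have a move is losing for the player to move precisely when every available move leads to a winning position for the opponent. Fill in the labels:
n=0: no move → L
n=1: W (go to 0, an L position)
n=2: L (sole option 1(W) is W)
n=3: W (go to 2, an L position)
n=4: L (options 3(W), 1(W) are all W)
n=5: W (go to 4, an L position)
n=6: L (options 5(W), 3(W), 1(W) are all W)
n=7: W (go to 6, an L position)
n=8: L (options 7(W), 5(W), 3(W) are all W)
n=9: W (go to 8, an L position)
n=10: L (options 9(W), 7(W), 5(W) are all W)
n=11: W (go to 10, an L position)
n=12: L (options 11(W), 9(W), 7(W) are all W)
n=13: W (go to 12, an L position)
n=14: L (options 13(W), 11(W), 9(W) are all W)
n=15: W (go to 14, an L position)
n=16: L (options 15(W), 13(W), 11(W) are all W)
n=17: W (go to 16, an L position)
n=18: L (options 17(W), 15(W), 13(W) are all W)
n=19: W (go to 18, an L position)
n=20: L (options 19(W), 17(W), 15(W) are all W)
n=21: W (go to 20, an L position)
n=22: L (options 21(W), 19(W), 17(W) are all W)
L entries with 1 ≤ n ≤ 22 (n=0 is outside the asked range and is not counted): n = 2, 4, 6, 8, 10, 12, 14, 16, 18, 20, 22; that makes 11.

11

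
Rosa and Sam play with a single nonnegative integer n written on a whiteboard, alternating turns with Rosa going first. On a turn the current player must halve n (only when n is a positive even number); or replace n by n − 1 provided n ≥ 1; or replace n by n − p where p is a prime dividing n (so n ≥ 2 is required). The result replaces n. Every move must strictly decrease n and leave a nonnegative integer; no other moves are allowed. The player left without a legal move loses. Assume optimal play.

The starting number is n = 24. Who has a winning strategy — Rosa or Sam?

Sam wins.

Classify positions by backward induction: terminal positions (no move available) are L. From any other position, the mover wins iff some move reaches an L.
n=0: no move → L
n=1: W (go to 0, an L position)
n=2: W (go to 0, an L position)
n=3: W (go to 0, an L position)
n=4: L (options 2(W), 3(W) are all W)
n=5: W (go to 0, an L position)
n=6: W (go to 4, an L position)
n=7: W (go to 0, an L position)
n=8: W (go to 4, an L position)
n=9: L (options 6(W), 8(W) are all W)
n=10: W (go to 9, an L position)
n=11: W (go to 0, an L position)
n=12: W (go to 9, an L position)
n=13: W (go to 0, an L position)
n=14: L (options 7(W), 12(W), 13(W) are all W)
n=15: W (go to 14, an L position)
n=16: W (go to 14, an L position)
n=17: W (go to 0, an L position)
n=18: W (go to 9, an L position)
n=19: W (go to 0, an L position)
n=20: L (options 10(W), 15(W), 18(W), 19(W) are all W)
n=21: W (go to 14, an L position)
n=22: W (go to 20, an L position)
n=23: W (go to 0, an L position)
n=24: L (options 12(W), 21(W), 22(W), 23(W) are all W)
Every move from 24 reaches a W position, so the mover loses.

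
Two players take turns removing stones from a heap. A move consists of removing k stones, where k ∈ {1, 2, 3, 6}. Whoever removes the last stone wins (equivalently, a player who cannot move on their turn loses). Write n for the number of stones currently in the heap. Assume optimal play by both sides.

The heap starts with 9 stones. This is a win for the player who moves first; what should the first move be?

Remove 1, leaving 8.

Classify positions by backward induction: terminal positions (no move available) are L. From any other position, the mover wins iff some move reaches an L.
n=0: no move → L
n=1: W (go to 0, an L position)
n=2: W (go to 0, an L position)
n=3: W (go to 0, an L position)
n=4: L (options 3(W), 2(W), 1(W) are all W)
n=5: W (go to 4, an L position)
n=6: W (go to 4, an L position)
n=7: W (go to 4, an L position)
n=8: L (options 7(W), 6(W), 5(W), 2(W) are all W)
n=9: W (go to 8, an L position)
From 9, the L positions reachable in one move are: 8.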